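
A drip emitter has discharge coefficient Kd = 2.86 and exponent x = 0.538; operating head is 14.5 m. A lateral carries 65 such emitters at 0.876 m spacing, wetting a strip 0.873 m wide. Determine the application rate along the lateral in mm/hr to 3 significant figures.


Approach: apply the emitter equation with a lateral mass balance, q = Kd*h^x; Q = n*q; rate = Q/(n*spacing*width).
Step 1 — single emitter flow (q = Kd*h^x):
  q = 2.86 * 14.5^0.538 = 12.055 L/hr
Step 2 — total lateral flow: Q = 65 * 12.055 = 783.60 L/hr
Step 3 — wetted area: A = 65 * 0.876 * 0.873 = 49.709 m^2
Step 4 — application rate: Q/A = 783.60/49.709 = 15.8 mm/hr
Therefore the application rate along the lateral = 15.8 mm/hr.


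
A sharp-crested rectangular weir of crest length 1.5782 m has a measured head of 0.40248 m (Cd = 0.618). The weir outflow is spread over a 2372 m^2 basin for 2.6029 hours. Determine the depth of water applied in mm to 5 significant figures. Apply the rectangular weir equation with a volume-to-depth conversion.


Approach: apply the rectangular weir equation with a volume-to-depth conversion, Q = (2/3)*Cd*L*sqrt(2g)*H^1.5; d = Q*t/A * 1000.
Step 1 — weir discharge:
  Q = (2/3)*0.618*1.5782*sqrt(2*9.81)*0.40248^1.5 = 0.7354027 m^3/s
Step 2 — volume: V = 0.7354027 * 2.6029*3600 = 6891.047 m^3
Step 3 — depth: d = V/A * 1000 = 6891.047/2372 * 1000 = 2905.2 mm
Therefore the depth of water applied = 2905.2 mm.


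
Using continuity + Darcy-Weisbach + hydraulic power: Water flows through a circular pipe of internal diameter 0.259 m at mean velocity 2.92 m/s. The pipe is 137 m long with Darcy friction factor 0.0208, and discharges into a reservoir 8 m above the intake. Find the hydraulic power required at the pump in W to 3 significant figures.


Approach: apply continuity + Darcy-Weisbach + hydraulic power, Q = A*v; hf = f*(L/D)*(v^2/(2g)); H = static + hf; P = rho*g*Q*H.
Step 1 — flow rate (continuity, Q = A*v):
  A = pi*(0.259/2)^2 = 0.052685 m^2
  Q = 0.052685 * 2.92 = 0.15384 m^3/s
Step 2 — friction head loss (Darcy-Weisbach):
  hf = 0.0208 * (137/0.259) * (2.92^2 / (2*9.81))
  hf = 4.7814 m
Step 3 — total head: H = 8 + 4.7814 = 12.781 m
Step 4 — hydraulic power (P = rho*g*Q*H):
  P = 1000 * 9.81 * 0.15384 * 12.781 = 19300 W
Therefore the hydraulic power required at the pump = 19300 W.


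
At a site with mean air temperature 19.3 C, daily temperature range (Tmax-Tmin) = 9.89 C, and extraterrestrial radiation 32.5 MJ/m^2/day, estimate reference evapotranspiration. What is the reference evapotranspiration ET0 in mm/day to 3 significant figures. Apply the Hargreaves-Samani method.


Approach: apply the Hargreaves-Samani method, ET0 = 0.0023*(Tmean+17.8)*sqrt(Tmax-Tmin)*0.408*Ra.
ET0 = 0.0023*(19.3+17.8)*sqrt(9.89)*0.408*32.5 = 3.56 mm/day
Therefore the reference evapotranspiration ET0 = 3.56 mm/day.


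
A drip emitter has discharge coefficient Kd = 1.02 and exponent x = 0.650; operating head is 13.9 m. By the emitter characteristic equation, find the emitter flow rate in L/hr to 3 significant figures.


Approach: apply the emitter characteristic equation, q = Kd * h^x.
q = 1.02 * 13.9^0.650 = 5.64 L/hr
Therefore the emitter flow rate = 5.64 L/hr.


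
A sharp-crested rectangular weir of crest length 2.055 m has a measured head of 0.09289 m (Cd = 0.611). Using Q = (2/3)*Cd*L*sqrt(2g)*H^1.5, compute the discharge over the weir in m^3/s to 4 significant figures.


Q = (2/3)*0.611*2.055*sqrt(2*9.81)*0.09289^1.5 = 0.1050 m^3/s
Therefore the discharge over the weir = 0.1050 m^3/s.


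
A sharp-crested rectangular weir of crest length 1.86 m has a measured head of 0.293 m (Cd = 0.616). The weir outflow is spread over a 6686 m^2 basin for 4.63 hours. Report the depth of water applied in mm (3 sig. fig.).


Approach: apply the rectangular weir equation with a volume-to-depth conversion, Q = (2/3)*Cd*L*sqrt(2g)*H^1.5; d = Q*t/A * 1000.
Step 1 — weir discharge:
  Q = (2/3)*0.616*1.86*sqrt(2*9.81)*0.293^1.5 = 0.53660 m^3/s
Step 2 — volume: V = 0.53660 * 4.63*3600 = 8944.1 m^3
Step 3 — depth: d = V/A * 1000 = 8944.1/6686 * 1000 = 1340 mm
Therefore the depth of water applied = 1340 mm.


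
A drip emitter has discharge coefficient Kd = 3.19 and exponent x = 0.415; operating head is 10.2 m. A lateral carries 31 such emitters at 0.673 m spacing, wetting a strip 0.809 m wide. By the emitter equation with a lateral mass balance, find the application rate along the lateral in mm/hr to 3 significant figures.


Approach: apply the emitter equation with a lateral mass balance, q = Kd*h^x; Q = n*q; rate = Q/(n*spacing*width).
Step 1 — single emitter flow (q = Kd*h^x):
  q = 3.19 * 10.2^0.415 = 8.3630 L/hr
Step 2 — total lateral flow: Q = 31 * 8.3630 = 259.25 L/hr
Step 3 — wetted area: A = 31 * 0.673 * 0.809 = 16.878 m^2
Step 4 — application rate: Q/A = 259.25/16.878 = 15.4 mm/hr
Therefore the application rate along the lateral = 15.4 mm/hr.


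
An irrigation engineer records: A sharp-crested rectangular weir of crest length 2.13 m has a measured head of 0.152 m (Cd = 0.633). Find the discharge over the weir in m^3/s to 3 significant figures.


Approach: apply the rectangular weir equation, Q = (2/3)*Cd*L*sqrt(2g)*H^1.5.
Q = (2/3)*0.633*2.13*sqrt(2*9.81)*0.152^1.5 = 0.236 m^3/s
Therefore the discharge over the weir = 0.236 m^3/s.


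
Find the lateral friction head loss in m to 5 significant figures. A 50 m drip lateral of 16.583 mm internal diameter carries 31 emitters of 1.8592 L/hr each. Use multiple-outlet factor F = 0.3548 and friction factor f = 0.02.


Approach: apply Darcy-Weisbach with the multiple-outlet F-factor, Q = n*q/(3600*1000) m^3/s; v = Q/A; hf = F*f*(L/D)*(v^2/(2g)).
Q = 31*1.8592/(3600*1000) = 1.600978e-05 m^3/s
A = pi*(16.583e-3/2)^2 = 2.159813e-04 m^2, so v = Q/A = 0.07412577 m/s
hf = 0.3548*0.02*(50/0.016583)*(0.07412577^2/(2*9.81)) = 0.0059918 m
Therefore the lateral friction head loss = 0.0059918 m.


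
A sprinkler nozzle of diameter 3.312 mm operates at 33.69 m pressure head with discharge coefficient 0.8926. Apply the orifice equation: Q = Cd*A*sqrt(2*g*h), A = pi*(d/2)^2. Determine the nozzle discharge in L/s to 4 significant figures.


A = pi*(3.312e-3/2)^2 = 8.61530e-06 m^2
Q = 0.8926 * 8.61530e-06 * sqrt(2*9.81*33.69) * 1000 = 0.1977 L/s
Therefore the nozzle discharge = 0.1977 L/s.


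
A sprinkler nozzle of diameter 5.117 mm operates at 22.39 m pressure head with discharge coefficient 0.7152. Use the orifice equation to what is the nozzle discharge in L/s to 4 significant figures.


Approach: apply the orifice equation, Q = Cd*A*sqrt(2*g*h), A = pi*(d/2)^2.
A = pi*(5.117e-3/2)^2 = 2.05646e-05 m^2
Q = 0.7152 * 2.05646e-05 * sqrt(2*9.81*22.39) * 1000 = 0.3083 L/s
Therefore the nozzle discharge = 0.3083 L/s.


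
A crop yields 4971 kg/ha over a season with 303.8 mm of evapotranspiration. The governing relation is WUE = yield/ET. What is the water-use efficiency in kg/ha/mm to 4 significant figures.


WUE = 4971 / 303.8 = 16.36 kg/ha/mm
Therefore the water-use efficiency = 16.36 kg/ha/mm.


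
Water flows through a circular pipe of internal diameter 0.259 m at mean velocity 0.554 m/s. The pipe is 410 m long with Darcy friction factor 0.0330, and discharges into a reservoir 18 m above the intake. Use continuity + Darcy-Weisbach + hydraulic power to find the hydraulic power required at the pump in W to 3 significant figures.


Approach: apply continuity + Darcy-Weisbach + hydraulic power, Q = A*v; hf = f*(L/D)*(v^2/(2g)); H = static + hf; P = rho*g*Q*H.
Step 1 — flow rate (continuity, Q = A*v):
  A = pi*(0.259/2)^2 = 0.052685 m^2
  Q = 0.052685 * 0.554 = 0.029188 m^3/s
Step 2 — friction head loss (Darcy-Weisbach):
  hf = 0.0330 * (410/0.259) * (0.554^2 / (2*9.81))
  hf = 0.81718 m
Step 3 — total head: H = 18 + 0.81718 = 18.817 m
Step 4 — hydraulic power (P = rho*g*Q*H):
  P = 1000 * 9.81 * 0.029188 * 18.817 = 5390 W
Therefore the hydraulic power required at the pump = 5390 W.


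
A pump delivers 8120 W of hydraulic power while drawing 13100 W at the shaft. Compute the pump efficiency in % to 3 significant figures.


Approach: apply the efficiency ratio, eta = (P_out/P_in)*100.
eta = (8120 / 13100) * 100 = 62.0 %
Therefore the pump efficiency = 62.0 %.


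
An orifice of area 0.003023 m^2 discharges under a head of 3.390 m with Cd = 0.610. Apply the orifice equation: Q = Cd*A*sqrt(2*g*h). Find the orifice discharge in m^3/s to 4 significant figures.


Q = 0.610 * 0.003023 * sqrt(2*9.81*3.390) = 0.01504 m^3/s
Therefore the orifice discharge = 0.01504 m^3/s.


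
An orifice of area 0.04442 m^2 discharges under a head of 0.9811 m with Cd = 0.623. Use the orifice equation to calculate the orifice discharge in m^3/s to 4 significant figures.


Approach: apply the orifice equation, Q = Cd*A*sqrt(2*g*h).
Q = 0.623 * 0.04442 * sqrt(2*9.81*0.9811) = 0.1214 m^3/s
Therefore the orifice discharge = 0.1214 m^3/s.


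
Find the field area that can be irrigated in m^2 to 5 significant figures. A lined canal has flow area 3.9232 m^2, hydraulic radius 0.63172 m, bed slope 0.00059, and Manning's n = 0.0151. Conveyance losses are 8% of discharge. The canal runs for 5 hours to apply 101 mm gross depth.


Approach: apply Manning's equation with a conveyance and depth budget, Q = (1/n)*A*R^(2/3)*S^(1/2); Q_field = Q*(1-loss); Area = Q_field*t/(d/1000).
Step 1 — canal discharge (Manning's equation):
  Q = (1/0.0151) * 3.9232 * 0.63172^(2/3) * 0.00059^(1/2) = 4.646286 m^3/s
Step 2 — delivered flow: Q_field = 4.646286*(1 - 8/100) = 4.274583 m^3/s
Step 3 — volume delivered: V = 4.274583 * 5*3600 = 76942.49 m^3
Step 4 — area served: A = V / (depth/1000) = 76942.49 / 0.101 = 761810 m^2
Therefore the field area that can be irrigated = 761810 m^2.


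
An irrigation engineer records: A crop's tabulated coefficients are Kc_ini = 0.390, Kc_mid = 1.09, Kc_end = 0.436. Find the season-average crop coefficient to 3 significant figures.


Approach: apply a simple seasonal average, Kc_avg = (Kc_ini + Kc_mid + Kc_end)/3.
Kc_avg = (0.390 + 1.09 + 0.436)/3 = 0.639
Therefore the season-average crop coefficient = 0.639.


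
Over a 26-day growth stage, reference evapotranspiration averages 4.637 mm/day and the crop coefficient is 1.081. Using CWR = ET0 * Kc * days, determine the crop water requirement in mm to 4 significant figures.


CWR = 4.637 * 1.081 * 26 = 130.3 mm
Therefore the crop water requirement = 130.3 mm.


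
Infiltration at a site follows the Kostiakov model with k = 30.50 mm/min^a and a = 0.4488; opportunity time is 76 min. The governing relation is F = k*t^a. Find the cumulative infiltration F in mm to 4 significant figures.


F = 30.50 * 76^0.4488 = 213.0 mm
Therefore the cumulative infiltration F = 213.0 mm.


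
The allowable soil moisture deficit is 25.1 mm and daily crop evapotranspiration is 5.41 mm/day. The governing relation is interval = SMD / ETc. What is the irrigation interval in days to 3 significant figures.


interval = 25.1 / 5.41 = 4.64 days
Therefore the irrigation interval = 4.64 days.


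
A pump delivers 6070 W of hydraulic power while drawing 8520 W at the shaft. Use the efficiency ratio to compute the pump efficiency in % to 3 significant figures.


Approach: apply the efficiency ratio, eta = (P_out/P_in)*100.
eta = (6070 / 8520) * 100 = 71.2 %
Therefore the pump efficiency = 71.2 %.


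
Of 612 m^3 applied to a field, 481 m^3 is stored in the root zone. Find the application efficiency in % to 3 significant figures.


Approach: apply the application efficiency ratio, Ea = (stored/applied)*100.
Ea = (481/612)*100 = 78.6 %
Therefore the application efficiency = 78.6 %.


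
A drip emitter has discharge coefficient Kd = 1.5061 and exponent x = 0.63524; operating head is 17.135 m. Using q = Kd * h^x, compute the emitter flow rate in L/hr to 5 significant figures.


q = 1.5061 * 17.135^0.63524 = 9.1552 L/hr
Therefore the emitter flow rate = 9.1552 L/hr.


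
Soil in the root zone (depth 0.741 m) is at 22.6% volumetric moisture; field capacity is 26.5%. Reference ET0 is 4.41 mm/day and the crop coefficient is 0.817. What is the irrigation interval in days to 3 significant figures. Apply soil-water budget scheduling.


Approach: apply soil-water budget scheduling, SMD = (FC-theta)/100*depth*1000; ETc = ET0*Kc; interval = SMD/ETc.
Step 1 — soil moisture deficit:
  SMD = (26.5 - 22.6)/100 * 0.741 * 1000 = 28.899 mm
Step 2 — daily crop ET (ETc = ET0*Kc):
  ETc = 4.41 * 0.817 = 3.6030 mm/day
Step 3 — irrigation interval (SMD/ETc):
  interval = 28.899 / 3.6030 = 8.02 days
Therefore the irrigation interval = 8.02 days.


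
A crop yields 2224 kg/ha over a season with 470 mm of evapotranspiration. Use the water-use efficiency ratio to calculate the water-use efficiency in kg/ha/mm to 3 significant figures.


Approach: apply the water-use efficiency ratio, WUE = yield/ET.
WUE = 2224 / 470 = 4.73 kg/ha/mm
Therefore the water-use efficiency = 4.73 kg/ha/mm.


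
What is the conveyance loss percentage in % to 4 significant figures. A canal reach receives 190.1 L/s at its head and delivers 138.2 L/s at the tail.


Approach: apply the conveyance loss ratio, loss% = ((Q_head - Q_tail)/Q_head)*100.
loss = ((190.1 - 138.2)/190.1)*100 = 27.30 %
Therefore the conveyance loss percentage = 27.30 %.


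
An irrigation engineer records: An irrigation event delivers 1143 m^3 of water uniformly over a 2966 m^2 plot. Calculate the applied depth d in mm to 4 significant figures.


Approach: apply depth from volume over area, d = (V/A)*1000.
d = (1143 / 2966) * 1000 = 385.4 mm
Therefore the applied depth d = 385.4 mm.


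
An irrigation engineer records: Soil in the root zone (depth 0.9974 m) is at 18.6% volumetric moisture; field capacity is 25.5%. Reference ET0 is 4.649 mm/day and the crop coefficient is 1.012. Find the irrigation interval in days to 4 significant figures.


Approach: apply soil-water budget scheduling, SMD = (FC-theta)/100*depth*1000; ETc = ET0*Kc; interval = SMD/ETc.
Step 1 — soil moisture deficit:
  SMD = (25.5 - 18.6)/100 * 0.9974 * 1000 = 68.8206 mm
Step 2 — daily crop ET (ETc = ET0*Kc):
  ETc = 4.649 * 1.012 = 4.70479 mm/day
Step 3 — irrigation interval (SMD/ETc):
  interval = 68.8206 / 4.70479 = 14.63 days
Therefore the irrigation interval = 14.63 days.


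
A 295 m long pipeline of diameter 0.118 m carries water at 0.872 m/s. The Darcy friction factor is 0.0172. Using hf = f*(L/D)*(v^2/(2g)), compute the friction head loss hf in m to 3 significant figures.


hf = 0.0172 * (295/0.118) * (0.872^2 / (2*9.81))
hf = 1.67 m
Therefore the friction head loss hf = 1.67 m.


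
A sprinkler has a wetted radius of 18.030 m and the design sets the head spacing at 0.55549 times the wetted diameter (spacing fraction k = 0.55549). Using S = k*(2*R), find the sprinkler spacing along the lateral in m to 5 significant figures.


S = 0.55549 * (2 * 18.030) = 20.031 m
Therefore the sprinkler spacing along the lateral = 20.031 m.


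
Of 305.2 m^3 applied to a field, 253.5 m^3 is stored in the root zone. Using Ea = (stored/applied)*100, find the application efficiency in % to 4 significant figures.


Ea = (253.5/305.2)*100 = 83.06 %
Therefore the application efficiency = 83.06 %.


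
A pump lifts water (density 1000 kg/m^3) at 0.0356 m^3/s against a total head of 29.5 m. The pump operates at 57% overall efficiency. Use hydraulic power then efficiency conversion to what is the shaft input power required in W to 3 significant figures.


Approach: apply hydraulic power then efficiency conversion, P = rho*g*Q*H; P_in = P/eta.
Step 1 — hydraulic power (P = rho*g*Q*H):
  P = 1000 * 9.81 * 0.0356 * 29.5 = 10302 W
Step 2 — input power: P_in = P/eta = 10302 / 0.57 = 18100 W
Therefore the shaft input power required = 18100 W.


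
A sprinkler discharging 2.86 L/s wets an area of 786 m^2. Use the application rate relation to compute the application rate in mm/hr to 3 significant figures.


Approach: apply the application rate relation, rate = (Q/A)*3600.
rate = (2.86 / 786) * 3600 = 13.1 mm/hr
Therefore the application rate = 13.1 mm/hr.


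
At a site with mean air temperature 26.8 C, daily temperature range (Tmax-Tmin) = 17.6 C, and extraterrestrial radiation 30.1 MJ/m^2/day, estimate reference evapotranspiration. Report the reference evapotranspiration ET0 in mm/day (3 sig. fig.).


Approach: apply the Hargreaves-Samani method, ET0 = 0.0023*(Tmean+17.8)*sqrt(Tmax-Tmin)*0.408*Ra.
ET0 = 0.0023*(26.8+17.8)*sqrt(17.6)*0.408*30.1 = 5.29 mm/day
Therefore the reference evapotranspiration ET0 = 5.29 mm/day.


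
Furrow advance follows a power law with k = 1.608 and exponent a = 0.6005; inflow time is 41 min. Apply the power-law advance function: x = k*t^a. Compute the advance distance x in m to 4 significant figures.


x = 1.608 * 41^0.6005 = 14.95 m
Therefore the advance distance x = 14.95 m.


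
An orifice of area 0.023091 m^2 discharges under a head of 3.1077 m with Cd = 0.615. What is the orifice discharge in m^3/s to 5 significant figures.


Approach: apply the orifice equation, Q = Cd*A*sqrt(2*g*h).
Q = 0.615 * 0.023091 * sqrt(2*9.81*3.1077) = 0.11089 m^3/s
Therefore the orifice discharge = 0.11089 m^3/s.


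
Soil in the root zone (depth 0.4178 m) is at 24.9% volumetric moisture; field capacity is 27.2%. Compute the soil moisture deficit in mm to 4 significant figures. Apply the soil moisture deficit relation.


Approach: apply the soil moisture deficit relation, SMD = (FC - theta)/100 * depth * 1000.
SMD = (27.2 - 24.9)/100 * 0.4178 * 1000 = 9.609 mm
Therefore the soil moisture deficit = 9.609 mm.


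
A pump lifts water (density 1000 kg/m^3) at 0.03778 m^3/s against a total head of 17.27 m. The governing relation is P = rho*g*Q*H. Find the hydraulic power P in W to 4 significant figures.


P = 1000 * 9.81 * 0.03778 * 17.27 = 6401 W
Therefore the hydraulic power P = 6401 W.


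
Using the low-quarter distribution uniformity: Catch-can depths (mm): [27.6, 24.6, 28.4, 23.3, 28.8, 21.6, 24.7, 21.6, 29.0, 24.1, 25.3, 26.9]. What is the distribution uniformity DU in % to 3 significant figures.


Approach: apply the low-quarter distribution uniformity, DU = (mean of lowest quarter of readings / overall mean)*100.
sorted lowest 3 of 12: [21.6, 21.6, 23.3] -> mean = 22.167 mm
overall mean = 25.492 mm
DU = (22.167/25.492)*100 = 87.0 %
Therefore the distribution uniformity DU = 87.0 %.


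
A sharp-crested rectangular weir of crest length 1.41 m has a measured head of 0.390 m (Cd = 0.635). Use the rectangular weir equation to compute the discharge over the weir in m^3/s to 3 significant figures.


Approach: apply the rectangular weir equation, Q = (2/3)*Cd*L*sqrt(2g)*H^1.5.
Q = (2/3)*0.635*1.41*sqrt(2*9.81)*0.390^1.5 = 0.644 m^3/s
Therefore the discharge over the weir = 0.644 m^3/s.


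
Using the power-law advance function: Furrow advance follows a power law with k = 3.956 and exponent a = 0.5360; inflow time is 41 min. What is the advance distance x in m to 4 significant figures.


Approach: apply the power-law advance function, x = k*t^a.
x = 3.956 * 41^0.5360 = 28.95 m
Therefore the advance distance x = 28.95 m.


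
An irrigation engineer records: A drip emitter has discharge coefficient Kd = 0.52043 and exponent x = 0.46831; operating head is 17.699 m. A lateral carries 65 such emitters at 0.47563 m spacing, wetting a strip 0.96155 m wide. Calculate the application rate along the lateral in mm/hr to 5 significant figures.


Approach: apply the emitter equation with a lateral mass balance, q = Kd*h^x; Q = n*q; rate = Q/(n*spacing*width).
Step 1 — single emitter flow (q = Kd*h^x):
  q = 0.52043 * 17.699^0.46831 = 1.998891 L/hr
Step 2 — total lateral flow: Q = 65 * 1.998891 = 129.9279 L/hr
Step 3 — wetted area: A = 65 * 0.47563 * 0.96155 = 29.72723 m^2
Step 4 — application rate: Q/A = 129.9279/29.72723 = 4.3707 mm/hr
Therefore the application rate along the lateral = 4.3707 mm/hr.


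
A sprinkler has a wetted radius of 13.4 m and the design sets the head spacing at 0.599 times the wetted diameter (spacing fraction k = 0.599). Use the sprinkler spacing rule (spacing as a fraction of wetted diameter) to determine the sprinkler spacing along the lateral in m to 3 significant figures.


Approach: apply the sprinkler spacing rule (spacing as a fraction of wetted diameter), S = k*(2*R).
S = 0.599 * (2 * 13.4) = 16.1 m
Therefore the sprinkler spacing along the lateral = 16.1 m.


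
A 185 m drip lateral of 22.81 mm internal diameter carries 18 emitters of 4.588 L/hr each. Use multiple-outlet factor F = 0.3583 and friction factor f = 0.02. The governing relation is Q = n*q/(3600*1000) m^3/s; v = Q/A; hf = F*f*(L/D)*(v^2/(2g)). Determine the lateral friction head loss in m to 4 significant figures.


Q = 18*4.588/(3600*1000) = 2.29400e-05 m^3/s
A = pi*(22.81e-3/2)^2 = 4.08640e-04 m^2, so v = Q/A = 0.0561375 m/s
hf = 0.3583*0.02*(185/0.02281)*(0.0561375^2/(2*9.81)) = 0.009335 m
Therefore the lateral friction head loss = 0.009335 m.


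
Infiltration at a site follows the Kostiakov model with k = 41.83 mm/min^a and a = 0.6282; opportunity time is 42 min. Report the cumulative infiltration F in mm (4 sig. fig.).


Approach: apply the Kostiakov infiltration equation, F = k*t^a.
F = 41.83 * 42^0.6282 = 437.7 mm
Therefore the cumulative infiltration F = 437.7 mm.


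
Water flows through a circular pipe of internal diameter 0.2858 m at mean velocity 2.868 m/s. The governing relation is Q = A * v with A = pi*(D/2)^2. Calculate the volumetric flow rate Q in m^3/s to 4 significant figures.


A = pi*(0.2858/2)^2 = 0.0641526 m^2
Q = 0.0641526 * 2.868 = 0.1840 m^3/s
Therefore the volumetric flow rate Q = 0.1840 m^3/s.


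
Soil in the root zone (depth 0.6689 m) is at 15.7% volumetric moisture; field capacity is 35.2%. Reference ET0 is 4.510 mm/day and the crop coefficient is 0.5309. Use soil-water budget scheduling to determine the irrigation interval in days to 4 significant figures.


Approach: apply soil-water budget scheduling, SMD = (FC-theta)/100*depth*1000; ETc = ET0*Kc; interval = SMD/ETc.
Step 1 — soil moisture deficit:
  SMD = (35.2 - 15.7)/100 * 0.6689 * 1000 = 130.436 mm
Step 2 — daily crop ET (ETc = ET0*Kc):
  ETc = 4.510 * 0.5309 = 2.39436 mm/day
Step 3 — irrigation interval (SMD/ETc):
  interval = 130.436 / 2.39436 = 54.48 days
Therefore the irrigation interval = 54.48 days.


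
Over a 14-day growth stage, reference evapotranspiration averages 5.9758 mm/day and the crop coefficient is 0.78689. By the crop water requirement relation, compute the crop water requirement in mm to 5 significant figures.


Approach: apply the crop water requirement relation, CWR = ET0 * Kc * days.
CWR = 5.9758 * 0.78689 * 14 = 65.832 mm
Therefore the crop water requirement = 65.832 mm.


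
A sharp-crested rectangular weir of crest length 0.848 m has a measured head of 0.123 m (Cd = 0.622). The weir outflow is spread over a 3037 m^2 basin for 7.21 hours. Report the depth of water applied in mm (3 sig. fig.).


Approach: apply the rectangular weir equation with a volume-to-depth conversion, Q = (2/3)*Cd*L*sqrt(2g)*H^1.5; d = Q*t/A * 1000.
Step 1 — weir discharge:
  Q = (2/3)*0.622*0.848*sqrt(2*9.81)*0.123^1.5 = 0.067190 m^3/s
Step 2 — volume: V = 0.067190 * 7.21*3600 = 1744.0 m^3
Step 3 — depth: d = V/A * 1000 = 1744.0/3037 * 1000 = 574 mm
Therefore the depth of water applied = 574 mm.


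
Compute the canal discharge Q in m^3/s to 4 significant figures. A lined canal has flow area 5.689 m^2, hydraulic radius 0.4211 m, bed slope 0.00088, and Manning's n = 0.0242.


Approach: apply Manning's equation, Q = (1/n)*A*R^(2/3)*S^(1/2).
Q = (1/0.0242) * 5.689 * 0.4211^(2/3) * 0.00088^(1/2) = 3.918 m^3/s
Therefore the canal discharge Q = 3.918 m^3/s.


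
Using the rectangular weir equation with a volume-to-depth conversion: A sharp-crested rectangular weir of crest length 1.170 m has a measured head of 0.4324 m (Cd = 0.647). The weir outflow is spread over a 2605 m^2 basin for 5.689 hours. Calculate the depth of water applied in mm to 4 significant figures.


Approach: apply the rectangular weir equation with a volume-to-depth conversion, Q = (2/3)*Cd*L*sqrt(2g)*H^1.5; d = Q*t/A * 1000.
Step 1 — weir discharge:
  Q = (2/3)*0.647*1.170*sqrt(2*9.81)*0.4324^1.5 = 0.635590 m^3/s
Step 2 — volume: V = 0.635590 * 5.689*3600 = 13017.1 m^3
Step 3 — depth: d = V/A * 1000 = 13017.1/2605 * 1000 = 4997 mm
Therefore the depth of water applied = 4997 mm.


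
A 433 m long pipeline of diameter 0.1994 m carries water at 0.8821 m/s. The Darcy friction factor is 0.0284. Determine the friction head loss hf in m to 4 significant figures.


Approach: apply the Darcy-Weisbach equation, hf = f*(L/D)*(v^2/(2g)).
hf = 0.0284 * (433/0.1994) * (0.8821^2 / (2*9.81))
hf = 2.446 m
Therefore the friction head loss hf = 2.446 m.


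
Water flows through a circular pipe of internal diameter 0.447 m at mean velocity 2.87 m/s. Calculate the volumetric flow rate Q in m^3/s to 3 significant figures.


Approach: apply the continuity equation for pipe flow, Q = A * v with A = pi*(D/2)^2.
A = pi*(0.447/2)^2 = 0.15693 m^2
Q = 0.15693 * 2.87 = 0.450 m^3/s
Therefore the volumetric flow rate Q = 0.450 m^3/s.


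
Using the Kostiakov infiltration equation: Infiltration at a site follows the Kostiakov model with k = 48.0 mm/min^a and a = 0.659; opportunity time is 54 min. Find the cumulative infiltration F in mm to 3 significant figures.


Approach: apply the Kostiakov infiltration equation, F = k*t^a.
F = 48.0 * 54^0.659 = 665 mm
Therefore the cumulative infiltration F = 665 mm.


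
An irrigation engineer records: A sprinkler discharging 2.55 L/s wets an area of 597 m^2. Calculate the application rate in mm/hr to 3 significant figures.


Approach: apply the application rate relation, rate = (Q/A)*3600.
rate = (2.55 / 597) * 3600 = 15.4 mm/hr
Therefore the application rate = 15.4 mm/hr.


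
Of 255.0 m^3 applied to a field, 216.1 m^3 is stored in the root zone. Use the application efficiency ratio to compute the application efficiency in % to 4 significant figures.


Approach: apply the application efficiency ratio, Ea = (stored/applied)*100.
Ea = (216.1/255.0)*100 = 84.75 %
Therefore the application efficiency = 84.75 %.


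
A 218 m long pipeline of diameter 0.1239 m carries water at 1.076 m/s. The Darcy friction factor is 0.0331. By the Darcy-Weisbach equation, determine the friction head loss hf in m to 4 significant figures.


Approach: apply the Darcy-Weisbach equation, hf = f*(L/D)*(v^2/(2g)).
hf = 0.0331 * (218/0.1239) * (1.076^2 / (2*9.81))
hf = 3.437 m
Therefore the friction head loss hf = 3.437 m.


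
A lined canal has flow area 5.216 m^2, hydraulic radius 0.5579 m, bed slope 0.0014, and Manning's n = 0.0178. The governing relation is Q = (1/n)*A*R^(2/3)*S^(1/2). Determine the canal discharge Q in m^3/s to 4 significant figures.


Q = (1/0.0178) * 5.216 * 0.5579^(2/3) * 0.0014^(1/2) = 7.431 m^3/s
Therefore the canal discharge Q = 7.431 m^3/s.


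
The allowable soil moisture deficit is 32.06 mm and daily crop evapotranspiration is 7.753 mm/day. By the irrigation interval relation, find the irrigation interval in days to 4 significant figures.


Approach: apply the irrigation interval relation, interval = SMD / ETc.
interval = 32.06 / 7.753 = 4.135 days
Therefore the irrigation interval = 4.135 days.


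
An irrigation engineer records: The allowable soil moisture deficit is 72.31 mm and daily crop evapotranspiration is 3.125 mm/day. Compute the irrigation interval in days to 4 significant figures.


Approach: apply the irrigation interval relation, interval = SMD / ETc.
interval = 72.31 / 3.125 = 23.14 days
Therefore the irrigation interval = 23.14 days.


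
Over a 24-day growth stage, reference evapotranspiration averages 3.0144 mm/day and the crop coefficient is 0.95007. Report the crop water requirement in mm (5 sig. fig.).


Approach: apply the crop water requirement relation, CWR = ET0 * Kc * days.
CWR = 3.0144 * 0.95007 * 24 = 68.733 mm
Therefore the crop water requirement = 68.733 mm.


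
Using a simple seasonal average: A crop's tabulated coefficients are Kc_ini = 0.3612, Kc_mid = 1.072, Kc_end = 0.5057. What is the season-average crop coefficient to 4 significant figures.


Approach: apply a simple seasonal average, Kc_avg = (Kc_ini + Kc_mid + Kc_end)/3.
Kc_avg = (0.3612 + 1.072 + 0.5057)/3 = 0.6463
Therefore the season-average crop coefficient = 0.6463.


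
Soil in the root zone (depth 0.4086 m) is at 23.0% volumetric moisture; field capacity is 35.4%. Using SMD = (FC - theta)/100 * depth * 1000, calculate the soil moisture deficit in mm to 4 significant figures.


SMD = (35.4 - 23.0)/100 * 0.4086 * 1000 = 50.67 mm
Therefore the soil moisture deficit = 50.67 mm.


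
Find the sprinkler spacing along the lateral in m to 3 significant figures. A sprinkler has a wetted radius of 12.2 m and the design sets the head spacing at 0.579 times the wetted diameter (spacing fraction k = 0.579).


Approach: apply the sprinkler spacing rule (spacing as a fraction of wetted diameter), S = k*(2*R).
S = 0.579 * (2 * 12.2) = 14.1 m
Therefore the sprinkler spacing along the lateral = 14.1 m.


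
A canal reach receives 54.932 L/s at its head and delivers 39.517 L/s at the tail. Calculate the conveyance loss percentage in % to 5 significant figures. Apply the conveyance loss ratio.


Approach: apply the conveyance loss ratio, loss% = ((Q_head - Q_tail)/Q_head)*100.
loss = ((54.932 - 39.517)/54.932)*100 = 28.062 %
Therefore the conveyance loss percentage = 28.062 %.


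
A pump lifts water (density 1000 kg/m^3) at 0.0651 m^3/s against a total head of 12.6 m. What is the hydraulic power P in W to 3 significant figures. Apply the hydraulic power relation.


Approach: apply the hydraulic power relation, P = rho*g*Q*H.
P = 1000 * 9.81 * 0.0651 * 12.6 = 8050 W
Therefore the hydraulic power P = 8050 W.


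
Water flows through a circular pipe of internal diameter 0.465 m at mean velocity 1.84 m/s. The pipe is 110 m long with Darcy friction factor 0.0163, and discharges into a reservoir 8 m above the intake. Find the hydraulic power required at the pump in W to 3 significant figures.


Approach: apply continuity + Darcy-Weisbach + hydraulic power, Q = A*v; hf = f*(L/D)*(v^2/(2g)); H = static + hf; P = rho*g*Q*H.
Step 1 — flow rate (continuity, Q = A*v):
  A = pi*(0.465/2)^2 = 0.16982 m^2
  Q = 0.16982 * 1.84 = 0.31247 m^3/s
Step 2 — friction head loss (Darcy-Weisbach):
  hf = 0.0163 * (110/0.465) * (1.84^2 / (2*9.81))
  hf = 0.66537 m
Step 3 — total head: H = 8 + 0.66537 = 8.6654 m
Step 4 — hydraulic power (P = rho*g*Q*H):
  P = 1000 * 9.81 * 0.31247 * 8.6654 = 26600 W
Therefore the hydraulic power required at the pump = 26600 W.


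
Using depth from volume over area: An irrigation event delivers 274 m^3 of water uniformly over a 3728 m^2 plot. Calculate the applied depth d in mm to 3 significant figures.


Approach: apply depth from volume over area, d = (V/A)*1000.
d = (274 / 3728) * 1000 = 73.5 mm
Therefore the applied depth d = 73.5 mm.


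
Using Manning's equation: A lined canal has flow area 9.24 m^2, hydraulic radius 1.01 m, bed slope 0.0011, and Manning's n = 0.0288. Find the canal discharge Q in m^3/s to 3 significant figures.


Approach: apply Manning's equation, Q = (1/n)*A*R^(2/3)*S^(1/2).
Q = (1/0.0288) * 9.24 * 1.01^(2/3) * 0.0011^(1/2) = 10.7 m^3/s
Therefore the canal discharge Q = 10.7 m^3/s.


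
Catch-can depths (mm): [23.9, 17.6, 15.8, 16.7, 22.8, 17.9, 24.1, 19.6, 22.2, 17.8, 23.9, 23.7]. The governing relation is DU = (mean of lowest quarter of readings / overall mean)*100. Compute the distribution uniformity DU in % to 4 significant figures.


sorted lowest 3 of 12: [15.8, 16.7, 17.6] -> mean = 16.7000 mm
overall mean = 20.5000 mm
DU = (16.7000/20.5000)*100 = 81.46 %
Therefore the distribution uniformity DU = 81.46 %.


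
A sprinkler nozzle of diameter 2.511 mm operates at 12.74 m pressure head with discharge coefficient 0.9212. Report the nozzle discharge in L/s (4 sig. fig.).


Approach: apply the orifice equation, Q = Cd*A*sqrt(2*g*h), A = pi*(d/2)^2.
A = pi*(2.511e-3/2)^2 = 4.95203e-06 m^2
Q = 0.9212 * 4.95203e-06 * sqrt(2*9.81*12.74) * 1000 = 0.07212 L/s
Therefore the nozzle discharge = 0.07212 L/s.


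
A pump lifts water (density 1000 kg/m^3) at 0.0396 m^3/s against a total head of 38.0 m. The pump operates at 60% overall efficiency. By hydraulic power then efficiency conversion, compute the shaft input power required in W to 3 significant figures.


Approach: apply hydraulic power then efficiency conversion, P = rho*g*Q*H; P_in = P/eta.
Step 1 — hydraulic power (P = rho*g*Q*H):
  P = 1000 * 9.81 * 0.0396 * 38.0 = 14762 W
Step 2 — input power: P_in = P/eta = 14762 / 0.6 = 24600 W
Therefore the shaft input power required = 24600 W.


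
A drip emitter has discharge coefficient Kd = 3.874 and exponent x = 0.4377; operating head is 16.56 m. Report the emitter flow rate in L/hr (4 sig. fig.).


Approach: apply the emitter characteristic equation, q = Kd * h^x.
q = 3.874 * 16.56^0.4377 = 13.24 L/hr
Therefore the emitter flow rate = 13.24 L/hr.


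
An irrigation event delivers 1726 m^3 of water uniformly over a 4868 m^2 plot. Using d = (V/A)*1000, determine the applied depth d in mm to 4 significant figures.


d = (1726 / 4868) * 1000 = 354.6 mm
Therefore the applied depth d = 354.6 mm.


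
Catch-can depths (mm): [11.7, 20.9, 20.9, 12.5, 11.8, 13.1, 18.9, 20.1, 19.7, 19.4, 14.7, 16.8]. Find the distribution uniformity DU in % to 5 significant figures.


Approach: apply the low-quarter distribution uniformity, DU = (mean of lowest quarter of readings / overall mean)*100.
sorted lowest 3 of 12: [11.7, 11.8, 12.5] -> mean = 12.00000 mm
overall mean = 16.70833 mm
DU = (12.00000/16.70833)*100 = 71.820 %
Therefore the distribution uniformity DU = 71.820 %.


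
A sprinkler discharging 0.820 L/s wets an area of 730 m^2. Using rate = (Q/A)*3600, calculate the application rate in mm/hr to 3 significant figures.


rate = (0.820 / 730) * 3600 = 4.04 mm/hr
Therefore the application rate = 4.04 mm/hr.


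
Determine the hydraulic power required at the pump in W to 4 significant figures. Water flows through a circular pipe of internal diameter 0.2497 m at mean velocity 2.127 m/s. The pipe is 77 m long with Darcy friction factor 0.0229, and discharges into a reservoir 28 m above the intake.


Approach: apply continuity + Darcy-Weisbach + hydraulic power, Q = A*v; hf = f*(L/D)*(v^2/(2g)); H = static + hf; P = rho*g*Q*H.
Step 1 — flow rate (continuity, Q = A*v):
  A = pi*(0.2497/2)^2 = 0.0489696 m^2
  Q = 0.0489696 * 2.127 = 0.104158 m^3/s
Step 2 — friction head loss (Darcy-Weisbach):
  hf = 0.0229 * (77/0.2497) * (2.127^2 / (2*9.81))
  hf = 1.62833 m
Step 3 — total head: H = 28 + 1.62833 = 29.6283 m
Step 4 — hydraulic power (P = rho*g*Q*H):
  P = 1000 * 9.81 * 0.104158 * 29.6283 = 30270 W
Therefore the hydraulic power required at the pump = 30270 W.


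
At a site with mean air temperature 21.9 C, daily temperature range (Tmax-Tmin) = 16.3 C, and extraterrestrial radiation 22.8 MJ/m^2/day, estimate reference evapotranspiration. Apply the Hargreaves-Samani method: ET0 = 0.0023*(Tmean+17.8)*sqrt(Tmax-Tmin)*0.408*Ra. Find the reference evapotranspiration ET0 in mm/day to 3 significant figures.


ET0 = 0.0023*(21.9+17.8)*sqrt(16.3)*0.408*22.8 = 3.43 mm/day
Therefore the reference evapotranspiration ET0 = 3.43 mm/day.


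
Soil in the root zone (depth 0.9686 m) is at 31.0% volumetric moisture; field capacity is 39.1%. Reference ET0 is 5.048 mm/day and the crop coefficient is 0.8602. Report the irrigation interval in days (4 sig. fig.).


Approach: apply soil-water budget scheduling, SMD = (FC-theta)/100*depth*1000; ETc = ET0*Kc; interval = SMD/ETc.
Step 1 — soil moisture deficit:
  SMD = (39.1 - 31.0)/100 * 0.9686 * 1000 = 78.4566 mm
Step 2 — daily crop ET (ETc = ET0*Kc):
  ETc = 5.048 * 0.8602 = 4.34229 mm/day
Step 3 — irrigation interval (SMD/ETc):
  interval = 78.4566 / 4.34229 = 18.07 days
Therefore the irrigation interval = 18.07 days.


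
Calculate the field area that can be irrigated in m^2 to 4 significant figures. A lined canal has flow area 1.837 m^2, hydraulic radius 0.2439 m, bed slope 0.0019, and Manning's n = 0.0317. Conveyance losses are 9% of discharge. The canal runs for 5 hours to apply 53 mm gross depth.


Approach: apply Manning's equation with a conveyance and depth budget, Q = (1/n)*A*R^(2/3)*S^(1/2); Q_field = Q*(1-loss); Area = Q_field*t/(d/1000).
Step 1 — canal discharge (Manning's equation):
  Q = (1/0.0317) * 1.837 * 0.2439^(2/3) * 0.0019^(1/2) = 0.986055 m^3/s
Step 2 — delivered flow: Q_field = 0.986055*(1 - 9/100) = 0.897310 m^3/s
Step 3 — volume delivered: V = 0.897310 * 5*3600 = 16151.6 m^3
Step 4 — area served: A = V / (depth/1000) = 16151.6 / 0.053 = 304700 m^2
Therefore the field area that can be irrigated = 304700 m^2.


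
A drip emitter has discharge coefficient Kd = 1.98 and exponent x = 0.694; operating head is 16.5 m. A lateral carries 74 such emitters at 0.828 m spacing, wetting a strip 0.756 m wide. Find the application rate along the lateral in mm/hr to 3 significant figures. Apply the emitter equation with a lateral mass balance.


Approach: apply the emitter equation with a lateral mass balance, q = Kd*h^x; Q = n*q; rate = Q/(n*spacing*width).
Step 1 — single emitter flow (q = Kd*h^x):
  q = 1.98 * 16.5^0.694 = 13.855 L/hr
Step 2 — total lateral flow: Q = 74 * 13.855 = 1025.3 L/hr
Step 3 — wetted area: A = 74 * 0.828 * 0.756 = 46.322 m^2
Step 4 — application rate: Q/A = 1025.3/46.322 = 22.1 mm/hr
Therefore the application rate along the lateral = 22.1 mm/hr.


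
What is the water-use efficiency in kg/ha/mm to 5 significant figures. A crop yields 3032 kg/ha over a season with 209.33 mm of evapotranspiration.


Approach: apply the water-use efficiency ratio, WUE = yield/ET.
WUE = 3032 / 209.33 = 14.484 kg/ha/mm
Therefore the water-use efficiency = 14.484 kg/ha/mm.


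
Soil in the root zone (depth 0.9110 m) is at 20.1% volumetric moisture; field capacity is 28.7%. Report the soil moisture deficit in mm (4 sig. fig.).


Approach: apply the soil moisture deficit relation, SMD = (FC - theta)/100 * depth * 1000.
SMD = (28.7 - 20.1)/100 * 0.9110 * 1000 = 78.35 mm
Therefore the soil moisture deficit = 78.35 mm.


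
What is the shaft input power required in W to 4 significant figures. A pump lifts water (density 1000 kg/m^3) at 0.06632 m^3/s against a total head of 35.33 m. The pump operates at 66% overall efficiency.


Approach: apply hydraulic power then efficiency conversion, P = rho*g*Q*H; P_in = P/eta.
Step 1 — hydraulic power (P = rho*g*Q*H):
  P = 1000 * 9.81 * 0.06632 * 35.33 = 22985.7 W
Step 2 — input power: P_in = P/eta = 22985.7 / 0.66 = 34830 W
Therefore the shaft input power required = 34830 W.


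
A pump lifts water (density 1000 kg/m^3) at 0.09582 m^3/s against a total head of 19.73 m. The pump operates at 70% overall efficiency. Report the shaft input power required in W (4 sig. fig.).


Approach: apply hydraulic power then efficiency conversion, P = rho*g*Q*H; P_in = P/eta.
Step 1 — hydraulic power (P = rho*g*Q*H):
  P = 1000 * 9.81 * 0.09582 * 19.73 = 18546.1 W
Step 2 — input power: P_in = P/eta = 18546.1 / 0.7 = 26490 W
Therefore the shaft input power required = 26490 W.


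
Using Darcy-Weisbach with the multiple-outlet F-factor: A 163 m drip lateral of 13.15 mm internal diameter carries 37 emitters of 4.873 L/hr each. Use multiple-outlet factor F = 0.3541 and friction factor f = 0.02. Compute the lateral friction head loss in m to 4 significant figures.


Approach: apply Darcy-Weisbach with the multiple-outlet F-factor, Q = n*q/(3600*1000) m^3/s; v = Q/A; hf = F*f*(L/D)*(v^2/(2g)).
Q = 37*4.873/(3600*1000) = 5.00836e-05 m^3/s
A = pi*(13.15e-3/2)^2 = 1.35813e-04 m^2, so v = Q/A = 0.368769 m/s
hf = 0.3541*0.02*(163/0.01315)*(0.368769^2/(2*9.81)) = 0.6085 m
Therefore the lateral friction head loss = 0.6085 m.
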